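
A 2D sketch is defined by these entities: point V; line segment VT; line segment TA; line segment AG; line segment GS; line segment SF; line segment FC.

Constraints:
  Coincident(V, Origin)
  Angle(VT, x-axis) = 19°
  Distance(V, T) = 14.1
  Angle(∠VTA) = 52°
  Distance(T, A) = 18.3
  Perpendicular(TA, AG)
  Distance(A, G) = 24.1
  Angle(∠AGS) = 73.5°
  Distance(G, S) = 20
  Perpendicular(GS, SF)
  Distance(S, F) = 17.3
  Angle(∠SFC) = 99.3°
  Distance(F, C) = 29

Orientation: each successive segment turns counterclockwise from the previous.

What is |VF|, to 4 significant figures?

10.38

∠AGS = 73.5° gives GS at -16.50° from the x-axis; with |GS| = 20.0, S = (4.035, -11.33). GS is perpendicular to SF, so SF runs at 73.50°; with |SF| = 17.3, F = (8.948, 5.253). Then |VF| = |F − V| = 10.38.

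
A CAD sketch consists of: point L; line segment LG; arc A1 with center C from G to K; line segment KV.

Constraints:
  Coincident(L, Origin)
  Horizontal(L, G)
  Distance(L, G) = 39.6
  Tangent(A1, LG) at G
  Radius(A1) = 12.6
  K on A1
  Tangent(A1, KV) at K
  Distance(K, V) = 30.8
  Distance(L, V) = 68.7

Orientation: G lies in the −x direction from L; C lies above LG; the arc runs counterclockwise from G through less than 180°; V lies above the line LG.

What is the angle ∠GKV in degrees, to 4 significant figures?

111.2°

L is at the origin; LG is horizontal with |LG| = 39.6 and G on the −x side, so G = (-39.60, 0.000). Since A1 is tangent to LG there, CG ⟂ LG, so C = G + (0, 12.6) = (-39.60, 12.60). Since CK ⟂ KV (tangency), |CV| = √(12.6² + 30.8²) = 33.28 regardless of where K sits on A1. So V lies on both circle(L, 68.7) and circle(C, 33.28); the above-LG intersection is V = (-53.83, 42.68). K is the foot of the tangent from V: K = (-31.10, 21.90).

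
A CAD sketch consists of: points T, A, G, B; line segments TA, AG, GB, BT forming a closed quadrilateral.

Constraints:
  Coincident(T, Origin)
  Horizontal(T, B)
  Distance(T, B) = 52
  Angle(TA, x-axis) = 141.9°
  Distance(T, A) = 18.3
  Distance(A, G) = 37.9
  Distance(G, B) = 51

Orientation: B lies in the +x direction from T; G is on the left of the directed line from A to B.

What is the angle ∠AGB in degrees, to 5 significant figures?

97.419°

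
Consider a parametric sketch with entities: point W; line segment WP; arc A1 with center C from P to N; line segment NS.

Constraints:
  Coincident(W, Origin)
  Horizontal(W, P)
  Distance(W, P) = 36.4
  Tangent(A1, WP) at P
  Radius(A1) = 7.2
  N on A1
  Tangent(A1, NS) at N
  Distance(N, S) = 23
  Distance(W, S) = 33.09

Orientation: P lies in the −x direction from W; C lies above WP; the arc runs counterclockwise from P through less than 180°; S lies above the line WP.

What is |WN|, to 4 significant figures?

30.08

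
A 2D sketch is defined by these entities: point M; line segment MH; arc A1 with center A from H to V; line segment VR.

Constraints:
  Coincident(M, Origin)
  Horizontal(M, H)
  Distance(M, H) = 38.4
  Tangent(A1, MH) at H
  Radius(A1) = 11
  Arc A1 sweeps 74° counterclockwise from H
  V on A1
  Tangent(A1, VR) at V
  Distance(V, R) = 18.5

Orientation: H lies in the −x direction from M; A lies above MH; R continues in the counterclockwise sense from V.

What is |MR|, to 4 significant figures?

34.35

On A1, H sits at bearing -90° from A; a 74° counterclockwise sweep puts V at bearing -16°, so V = A + 11.0·(cos -16°, sin -16°) = (-27.83, 7.968). Since A1 is tangent to VR there, AV ⟂ VR, so VR runs along (−sin -16°, cos -16°); with |VR| = 18.5, R = (-22.73, 25.75). Then |MR| = |R − M| = 34.35.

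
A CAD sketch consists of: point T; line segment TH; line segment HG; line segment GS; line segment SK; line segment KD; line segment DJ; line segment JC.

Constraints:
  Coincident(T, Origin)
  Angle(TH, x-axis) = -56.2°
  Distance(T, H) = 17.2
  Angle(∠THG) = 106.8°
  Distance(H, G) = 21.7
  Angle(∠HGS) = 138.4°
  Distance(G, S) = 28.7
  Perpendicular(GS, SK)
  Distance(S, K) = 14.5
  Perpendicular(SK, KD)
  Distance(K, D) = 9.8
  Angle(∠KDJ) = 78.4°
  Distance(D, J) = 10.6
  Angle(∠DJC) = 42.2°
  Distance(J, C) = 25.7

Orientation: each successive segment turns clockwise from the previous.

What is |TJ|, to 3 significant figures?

39.7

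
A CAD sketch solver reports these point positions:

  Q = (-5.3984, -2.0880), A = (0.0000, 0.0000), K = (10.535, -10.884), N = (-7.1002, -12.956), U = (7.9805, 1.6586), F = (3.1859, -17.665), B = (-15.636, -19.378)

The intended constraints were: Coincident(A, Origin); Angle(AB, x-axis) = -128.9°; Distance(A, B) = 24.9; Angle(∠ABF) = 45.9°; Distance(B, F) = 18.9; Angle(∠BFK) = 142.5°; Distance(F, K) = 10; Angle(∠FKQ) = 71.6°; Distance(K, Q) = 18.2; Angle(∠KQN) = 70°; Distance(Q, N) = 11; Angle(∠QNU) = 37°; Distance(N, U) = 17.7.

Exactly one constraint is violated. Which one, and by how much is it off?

Distance(N, U) = 17.7 — off by 3.30.

A = (0.00, 0.00) ✓; AB at -128.9° ✓; |AB| = 24.90 ✓; ∠ABF = 45.90° ✓; |BF| = 18.90 ✓; ∠BFK = 142.5° ✓; |FK| = 10.00 ✓; ∠FKQ = 71.60° ✓; |KQ| = 18.20 ✓; ∠KQN = 70.00° ✓; |QN| = 11.00 ✓; ∠QNU = 37.00° ✓; |NU| = 21.00 ✗.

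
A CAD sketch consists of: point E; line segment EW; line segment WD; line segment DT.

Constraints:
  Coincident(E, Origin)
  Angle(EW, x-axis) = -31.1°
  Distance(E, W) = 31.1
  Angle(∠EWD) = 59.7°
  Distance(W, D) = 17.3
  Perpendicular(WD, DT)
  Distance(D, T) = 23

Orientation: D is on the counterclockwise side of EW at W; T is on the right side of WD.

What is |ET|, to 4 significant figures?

49.88

∠EWD = 59.7°, so WD runs at -31.1° + (180° − 59.7°) = 89.20° from the x-axis; with |WD| = 17.3, D = W + 17.3·(cos 89.20°, sin 89.20°) = (26.87, 1.234). The perpendicularity gives DT at right angles to WD; with |DT| = 23.0 on the right of WD, T = D + 23.0·(0.9999, -0.01396) = (49.87, 0.9130). Then |ET| = |T − E| = 49.88.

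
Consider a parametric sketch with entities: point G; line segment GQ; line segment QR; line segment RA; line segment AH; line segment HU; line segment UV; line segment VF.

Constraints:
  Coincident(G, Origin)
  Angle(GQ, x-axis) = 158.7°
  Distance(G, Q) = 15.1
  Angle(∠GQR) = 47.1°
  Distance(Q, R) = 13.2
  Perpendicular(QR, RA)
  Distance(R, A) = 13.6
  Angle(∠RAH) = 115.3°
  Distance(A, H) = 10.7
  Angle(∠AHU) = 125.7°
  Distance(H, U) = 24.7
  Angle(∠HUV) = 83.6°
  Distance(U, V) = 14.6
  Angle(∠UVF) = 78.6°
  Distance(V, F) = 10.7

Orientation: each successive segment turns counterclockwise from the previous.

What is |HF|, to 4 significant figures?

17.10

G is at the origin; GQ runs at 158.7° with length 15.1, so Q = (-14.07, 5.485). ∠GQR = 47.1° gives QR at -68.40° from the x-axis; with |QR| = 13.2, R = (-9.209, -6.788). QR ⟂ RA, so RA runs at 21.60°; with |RA| = 13.6, A = (3.436, -1.781). ∠RAH = 115.3° gives AH at 86.30° from the x-axis; with |AH| = 10.7, H = (4.126, 8.896). ∠AHU = 125.7° gives HU at 140.6° from the x-axis; with |HU| = 24.7, U = (-14.96, 24.57). ∠HUV = 83.6° gives UV at -123.0° from the x-axis; with |UV| = 14.6, V = (-22.91, 12.33). ∠UVF = 78.6° gives VF at -21.60° from the x-axis; with |VF| = 10.7, F = (-12.96, 8.391). Then |HF| = |F − H| = 17.10.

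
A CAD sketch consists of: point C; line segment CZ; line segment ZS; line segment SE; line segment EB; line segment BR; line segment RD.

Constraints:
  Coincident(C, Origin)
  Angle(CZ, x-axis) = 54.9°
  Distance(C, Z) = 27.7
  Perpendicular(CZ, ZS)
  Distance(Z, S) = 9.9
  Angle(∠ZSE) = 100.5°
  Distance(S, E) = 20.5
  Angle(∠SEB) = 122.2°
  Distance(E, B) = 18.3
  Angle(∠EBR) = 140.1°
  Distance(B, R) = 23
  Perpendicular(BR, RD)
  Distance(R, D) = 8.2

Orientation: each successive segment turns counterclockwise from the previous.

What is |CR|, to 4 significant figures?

23.56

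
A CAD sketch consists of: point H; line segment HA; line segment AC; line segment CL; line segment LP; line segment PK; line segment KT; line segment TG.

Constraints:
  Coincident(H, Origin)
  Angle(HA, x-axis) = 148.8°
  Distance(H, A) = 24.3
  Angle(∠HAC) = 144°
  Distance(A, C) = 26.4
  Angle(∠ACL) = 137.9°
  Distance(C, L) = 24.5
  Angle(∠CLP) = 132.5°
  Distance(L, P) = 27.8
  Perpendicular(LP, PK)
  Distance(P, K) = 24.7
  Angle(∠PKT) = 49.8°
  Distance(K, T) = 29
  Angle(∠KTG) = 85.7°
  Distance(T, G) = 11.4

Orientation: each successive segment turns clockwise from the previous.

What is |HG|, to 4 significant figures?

68.33

H is at the origin; HA runs at 148.8° with length 24.3, so A = (-20.79, 12.59). ∠HAC = 144.0° gives AC at 112.8° from the x-axis; with |AC| = 26.4, C = (-31.02, 36.93). ∠ACL = 137.9° gives CL at 70.70° from the x-axis; with |CL| = 24.5, L = (-22.92, 60.05). ∠CLP = 132.5° gives LP at 23.20° from the x-axis; with |LP| = 27.8, P = (2.634, 71.00). LP ⟂ PK, so PK runs at -66.80°; with |PK| = 24.7, K = (12.36, 48.30). ∠PKT = 49.8° gives KT at 163.0° from the x-axis; with |KT| = 29.0, T = (-15.37, 56.78). ∠KTG = 85.7° gives TG at 68.70° from the x-axis; with |TG| = 11.4, G = (-11.23, 67.40). Then |HG| = |G − H| = 68.33.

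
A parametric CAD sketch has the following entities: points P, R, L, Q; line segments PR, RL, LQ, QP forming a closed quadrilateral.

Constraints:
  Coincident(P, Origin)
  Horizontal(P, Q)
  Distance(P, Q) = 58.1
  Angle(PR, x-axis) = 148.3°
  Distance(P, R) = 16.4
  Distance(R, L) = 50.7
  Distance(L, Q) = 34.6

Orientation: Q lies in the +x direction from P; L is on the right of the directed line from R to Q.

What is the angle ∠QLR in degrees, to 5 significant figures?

115.28°

Checks: |RL| = 50.70 ✓; |LQ| = 34.60 ✓.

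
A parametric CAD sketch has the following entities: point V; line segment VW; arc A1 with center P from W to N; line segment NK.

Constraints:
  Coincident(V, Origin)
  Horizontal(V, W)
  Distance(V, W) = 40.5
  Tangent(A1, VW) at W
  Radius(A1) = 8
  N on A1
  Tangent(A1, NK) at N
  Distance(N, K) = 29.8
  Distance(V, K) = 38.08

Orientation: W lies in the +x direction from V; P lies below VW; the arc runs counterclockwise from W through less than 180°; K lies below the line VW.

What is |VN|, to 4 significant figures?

33.55

Checks: |PN| = 8.000 ✓; ∠(PN, NK) = 90.00° ✓; |NK| = 29.80 ✓; |VK| = 38.08 ✓.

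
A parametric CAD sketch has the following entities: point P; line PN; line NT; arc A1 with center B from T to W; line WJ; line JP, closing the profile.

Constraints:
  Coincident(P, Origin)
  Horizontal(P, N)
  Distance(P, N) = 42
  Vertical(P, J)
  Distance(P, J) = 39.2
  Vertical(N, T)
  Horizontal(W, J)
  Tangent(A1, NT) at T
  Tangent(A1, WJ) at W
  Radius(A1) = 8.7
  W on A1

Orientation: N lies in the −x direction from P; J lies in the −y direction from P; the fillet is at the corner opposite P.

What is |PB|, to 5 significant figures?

45.157

P and J share the same x with |PJ| = 39.2 and J on the −y side, so J = (0.0000, -39.200). The virtual corner opposite P is at (-42.000, -39.200). Since A1 is tangent to NT there, BT ⟂ NT and tangency of A1 to WJ means the radius BW is perpendicular to WJ, with radius 8.7, so the center B sits 8.7 in from both sides at B = (-33.300, -30.500). Then |PB| = |B − P| = 45.157.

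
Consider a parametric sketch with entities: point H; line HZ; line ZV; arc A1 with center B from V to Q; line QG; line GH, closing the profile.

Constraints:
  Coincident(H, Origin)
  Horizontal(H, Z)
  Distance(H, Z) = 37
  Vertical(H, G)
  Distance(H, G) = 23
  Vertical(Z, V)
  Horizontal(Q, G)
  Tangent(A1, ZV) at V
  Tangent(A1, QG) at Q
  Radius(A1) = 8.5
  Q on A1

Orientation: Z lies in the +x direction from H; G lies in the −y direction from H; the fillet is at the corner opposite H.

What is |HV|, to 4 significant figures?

39.74

H is at the origin; HZ is horizontal with |HZ| = 37.0 and Z on the +x side, so Z = (37.00, 0.000). H and G share the same x with |HG| = 23.0 and G on the −y side, so G = (0.000, -23.00). The virtual corner opposite H is at (37.00, -23.00). The tangent condition forces BV to be normal to ZV and the tangent condition forces BQ to be normal to QG, with radius 8.5, so the center B sits 8.5 in from both sides at B = (28.50, -14.50). That places the tangent points at V = (37.00, -14.50) on ZV and Q = (28.50, -23.00) on QG. Then |HV| = |V − H| = 39.74.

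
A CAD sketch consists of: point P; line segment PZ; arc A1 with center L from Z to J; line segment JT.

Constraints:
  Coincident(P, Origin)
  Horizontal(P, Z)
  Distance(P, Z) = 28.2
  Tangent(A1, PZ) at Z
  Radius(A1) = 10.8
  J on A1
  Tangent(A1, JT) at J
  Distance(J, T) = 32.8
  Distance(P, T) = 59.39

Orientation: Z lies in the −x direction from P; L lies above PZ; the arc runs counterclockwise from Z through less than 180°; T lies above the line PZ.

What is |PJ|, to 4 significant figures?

26.73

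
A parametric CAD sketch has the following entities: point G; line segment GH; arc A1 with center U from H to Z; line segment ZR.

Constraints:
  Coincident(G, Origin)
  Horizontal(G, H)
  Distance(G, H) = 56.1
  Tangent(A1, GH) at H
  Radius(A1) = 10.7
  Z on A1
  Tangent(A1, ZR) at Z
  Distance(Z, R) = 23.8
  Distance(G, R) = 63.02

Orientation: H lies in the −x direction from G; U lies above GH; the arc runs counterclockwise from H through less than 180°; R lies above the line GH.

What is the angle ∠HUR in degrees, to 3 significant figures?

170°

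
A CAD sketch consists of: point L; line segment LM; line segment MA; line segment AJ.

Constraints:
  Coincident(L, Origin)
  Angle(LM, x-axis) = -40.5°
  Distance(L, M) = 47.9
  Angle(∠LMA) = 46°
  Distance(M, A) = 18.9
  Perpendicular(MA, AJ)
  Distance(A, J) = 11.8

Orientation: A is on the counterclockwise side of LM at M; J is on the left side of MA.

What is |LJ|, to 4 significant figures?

26.83

L is at the origin; LM runs at -40.5° with length 47.9, so M = 47.9·(cos -40.5°, sin -40.5°) = (36.42, -31.11). ∠LMA = 46.0°, so MA runs at -40.5° + (180° − 46.0°) = 93.50° from the x-axis; with |MA| = 18.9, A = M + 18.9·(cos 93.50°, sin 93.50°) = (35.27, -12.24). MA ⟂ AJ; with |AJ| = 11.8 on the left of MA, J = A + 11.8·(-0.9981, -0.06105) = (23.49, -12.96). Then |LJ| = |J − L| = 26.83.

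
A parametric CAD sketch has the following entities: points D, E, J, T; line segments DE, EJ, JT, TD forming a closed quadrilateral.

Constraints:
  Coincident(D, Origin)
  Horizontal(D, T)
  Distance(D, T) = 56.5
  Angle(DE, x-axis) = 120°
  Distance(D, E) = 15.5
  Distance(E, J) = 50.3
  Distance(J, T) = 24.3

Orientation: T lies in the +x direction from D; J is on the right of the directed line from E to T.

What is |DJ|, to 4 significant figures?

37.56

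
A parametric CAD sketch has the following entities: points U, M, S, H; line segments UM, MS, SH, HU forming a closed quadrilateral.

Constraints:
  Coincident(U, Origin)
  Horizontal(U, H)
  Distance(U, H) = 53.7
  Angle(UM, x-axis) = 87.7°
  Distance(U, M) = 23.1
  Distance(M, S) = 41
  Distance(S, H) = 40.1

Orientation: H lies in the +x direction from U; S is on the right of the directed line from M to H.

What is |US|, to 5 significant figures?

22.175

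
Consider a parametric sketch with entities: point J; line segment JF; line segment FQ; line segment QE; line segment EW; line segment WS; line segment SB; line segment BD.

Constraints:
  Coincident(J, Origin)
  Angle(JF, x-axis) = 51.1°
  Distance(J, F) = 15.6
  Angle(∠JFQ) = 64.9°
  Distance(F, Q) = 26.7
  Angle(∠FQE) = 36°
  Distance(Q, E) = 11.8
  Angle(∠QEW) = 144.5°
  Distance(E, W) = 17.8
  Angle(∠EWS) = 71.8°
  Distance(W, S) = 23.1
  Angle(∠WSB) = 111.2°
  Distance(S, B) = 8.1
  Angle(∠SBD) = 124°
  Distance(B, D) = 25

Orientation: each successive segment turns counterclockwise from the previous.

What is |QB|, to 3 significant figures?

19.7

J is at the origin; JF runs at 51.1° with length 15.6, so F = (9.80, 12.1). ∠JFQ = 64.9° gives FQ at 166° from the x-axis; with |FQ| = 26.7, Q = (-16.1, 18.5). ∠FQE = 36.0° gives QE at -49.8° from the x-axis; with |QE| = 11.8, E = (-8.52, 9.50). ∠QEW = 144.5° gives EW at -14.3° from the x-axis; with |EW| = 17.8, W = (8.73, 5.10). ∠EWS = 71.8° gives WS at 93.9° from the x-axis; with |WS| = 23.1, S = (7.16, 28.1). ∠WSB = 111.2° gives SB at 163° from the x-axis; with |SB| = 8.1, B = (-0.573, 30.6). Then |QB| = |B − Q| = 19.7.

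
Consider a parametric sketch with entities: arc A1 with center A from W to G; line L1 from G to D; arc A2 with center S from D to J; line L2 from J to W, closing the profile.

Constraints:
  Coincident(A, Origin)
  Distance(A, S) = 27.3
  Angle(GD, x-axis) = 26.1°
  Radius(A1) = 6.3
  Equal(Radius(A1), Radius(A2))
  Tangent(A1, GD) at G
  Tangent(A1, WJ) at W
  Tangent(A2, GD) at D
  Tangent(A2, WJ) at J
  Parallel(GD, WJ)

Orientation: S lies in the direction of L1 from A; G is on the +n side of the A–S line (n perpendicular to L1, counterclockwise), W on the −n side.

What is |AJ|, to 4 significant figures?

28.02

The slot axis is L1's direction at 26.1°, so u = (cos 26.1°, sin 26.1°) = (0.8980, 0.4399) and n = (−sin 26.1°, cos 26.1°) = (-0.4399, 0.8980). A is at the origin and S lies 27.3 along u from A, so S = 27.3·u = (24.52, 12.01). Tangency of A1 to both parallel lines with radius 6.3 puts G and W at A ± 6.3·n: G = (-2.772, 5.658), W = (2.772, -5.658). Equal radii place D and J the same way about S: D = S + 6.3·n = (21.74, 17.67), J = S − 6.3·n = (27.29, 6.353). Then |AJ| = |J − A| = 28.02.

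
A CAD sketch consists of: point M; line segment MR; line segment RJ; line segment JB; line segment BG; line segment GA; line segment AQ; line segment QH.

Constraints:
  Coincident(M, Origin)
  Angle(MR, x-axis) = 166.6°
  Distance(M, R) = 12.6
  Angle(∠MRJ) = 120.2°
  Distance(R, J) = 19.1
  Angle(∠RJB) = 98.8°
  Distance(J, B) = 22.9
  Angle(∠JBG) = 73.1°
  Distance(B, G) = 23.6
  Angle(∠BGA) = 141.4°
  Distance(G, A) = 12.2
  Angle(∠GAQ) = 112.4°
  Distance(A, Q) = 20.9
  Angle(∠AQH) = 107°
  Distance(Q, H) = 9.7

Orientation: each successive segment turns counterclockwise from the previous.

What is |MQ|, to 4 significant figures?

20.36

M is at the origin; MR runs at 166.6° with length 12.6, so R = (-12.26, 2.920). ∠MRJ = 120.2° gives RJ at -133.6° from the x-axis; with |RJ| = 19.1, J = (-25.43, -10.91). ∠RJB = 98.8° gives JB at -52.40° from the x-axis; with |JB| = 22.9, B = (-11.46, -29.06). ∠JBG = 73.1° gives BG at 54.50° from the x-axis; with |BG| = 23.6, G = (2.248, -9.842). ∠BGA = 141.4° gives GA at 93.10° from the x-axis; with |GA| = 12.2, A = (1.588, 2.340). ∠GAQ = 112.4° gives AQ at 160.7° from the x-axis; with |AQ| = 20.9, Q = (-18.14, 9.248). Then |MQ| = |Q − M| = 20.36.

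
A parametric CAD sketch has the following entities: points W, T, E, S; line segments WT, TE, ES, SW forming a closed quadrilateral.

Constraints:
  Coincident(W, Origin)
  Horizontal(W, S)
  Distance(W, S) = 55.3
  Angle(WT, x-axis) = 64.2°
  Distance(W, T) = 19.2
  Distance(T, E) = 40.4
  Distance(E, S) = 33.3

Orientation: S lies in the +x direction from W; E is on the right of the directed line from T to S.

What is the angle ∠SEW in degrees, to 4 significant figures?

113.0°

Checks: |TE| = 40.40 ✓; |ES| = 33.30 ✓.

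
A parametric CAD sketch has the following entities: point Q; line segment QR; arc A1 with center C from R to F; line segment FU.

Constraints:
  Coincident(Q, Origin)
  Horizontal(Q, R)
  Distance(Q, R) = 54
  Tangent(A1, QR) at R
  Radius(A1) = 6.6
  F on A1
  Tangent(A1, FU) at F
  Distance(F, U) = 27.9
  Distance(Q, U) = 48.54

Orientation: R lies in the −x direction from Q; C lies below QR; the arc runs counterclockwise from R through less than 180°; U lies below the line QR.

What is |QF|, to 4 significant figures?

59.57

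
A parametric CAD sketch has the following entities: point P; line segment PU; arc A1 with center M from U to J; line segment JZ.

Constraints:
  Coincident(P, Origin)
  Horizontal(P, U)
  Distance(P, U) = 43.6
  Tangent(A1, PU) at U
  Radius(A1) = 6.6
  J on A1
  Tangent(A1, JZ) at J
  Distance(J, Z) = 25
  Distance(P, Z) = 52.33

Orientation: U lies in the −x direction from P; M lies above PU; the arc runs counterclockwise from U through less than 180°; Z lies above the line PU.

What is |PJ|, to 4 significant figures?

37.87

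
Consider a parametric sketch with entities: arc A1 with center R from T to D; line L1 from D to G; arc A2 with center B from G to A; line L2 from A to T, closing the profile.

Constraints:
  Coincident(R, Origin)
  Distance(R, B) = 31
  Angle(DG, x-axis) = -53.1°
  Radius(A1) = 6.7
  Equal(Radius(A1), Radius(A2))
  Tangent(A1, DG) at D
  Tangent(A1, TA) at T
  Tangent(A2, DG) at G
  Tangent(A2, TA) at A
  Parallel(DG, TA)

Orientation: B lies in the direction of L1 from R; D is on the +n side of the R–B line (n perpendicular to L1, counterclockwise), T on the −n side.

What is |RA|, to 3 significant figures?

31.7

The slot axis is L1's direction at -53.1°, so u = (cos -53.1°, sin -53.1°) = (0.600, -0.800) and n = (−sin -53.1°, cos -53.1°) = (0.800, 0.600). R is at the origin and B lies 31.0 along u from R, so B = 31.0·u = (18.6, -24.8). Tangency of A1 to both parallel lines with radius 6.7 puts D and T at R ± 6.7·n: D = (5.36, 4.02), T = (-5.36, -4.02). Equal radii place G and A the same way about B: G = B + 6.7·n = (24.0, -20.8), A = B − 6.7·n = (13.3, -28.8). Then |RA| = |A − R| = 31.7.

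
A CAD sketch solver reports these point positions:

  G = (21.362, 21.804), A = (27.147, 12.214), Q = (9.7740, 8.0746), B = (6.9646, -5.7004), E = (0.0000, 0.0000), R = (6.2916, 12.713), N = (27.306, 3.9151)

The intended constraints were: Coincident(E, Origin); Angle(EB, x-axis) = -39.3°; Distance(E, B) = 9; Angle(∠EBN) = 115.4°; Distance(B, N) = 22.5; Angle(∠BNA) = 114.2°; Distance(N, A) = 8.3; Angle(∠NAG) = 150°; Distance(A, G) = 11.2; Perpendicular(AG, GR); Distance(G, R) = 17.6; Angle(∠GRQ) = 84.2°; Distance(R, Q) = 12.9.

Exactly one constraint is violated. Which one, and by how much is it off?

Distance(R, Q) = 12.9 — off by 7.10.

E = (0.00, 0.00) ✓; EB at -39.30° ✓; |EB| = 9.000 ✓; ∠EBN = 115.4° ✓; |BN| = 22.50 ✓; ∠BNA = 114.2° ✓; |NA| = 8.300 ✓; ∠NAG = 150.0° ✓; |AG| = 11.20 ✓; ∠(AG, GR) = 90.00° ✓; |GR| = 17.60 ✓; ∠GRQ = 84.20° ✓; |RQ| = 5.800 ✗.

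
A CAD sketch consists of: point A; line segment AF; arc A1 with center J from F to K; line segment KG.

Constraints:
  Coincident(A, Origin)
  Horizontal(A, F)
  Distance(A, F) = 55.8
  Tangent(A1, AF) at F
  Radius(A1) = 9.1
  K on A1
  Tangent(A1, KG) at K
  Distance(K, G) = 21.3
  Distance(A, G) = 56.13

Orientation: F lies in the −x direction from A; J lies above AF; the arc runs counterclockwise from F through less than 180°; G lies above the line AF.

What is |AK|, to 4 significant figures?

47.61

Checks: |JK| = 9.100 ✓; ∠(JK, KG) = 90.00° ✓; |KG| = 21.30 ✓; |AG| = 56.13 ✓.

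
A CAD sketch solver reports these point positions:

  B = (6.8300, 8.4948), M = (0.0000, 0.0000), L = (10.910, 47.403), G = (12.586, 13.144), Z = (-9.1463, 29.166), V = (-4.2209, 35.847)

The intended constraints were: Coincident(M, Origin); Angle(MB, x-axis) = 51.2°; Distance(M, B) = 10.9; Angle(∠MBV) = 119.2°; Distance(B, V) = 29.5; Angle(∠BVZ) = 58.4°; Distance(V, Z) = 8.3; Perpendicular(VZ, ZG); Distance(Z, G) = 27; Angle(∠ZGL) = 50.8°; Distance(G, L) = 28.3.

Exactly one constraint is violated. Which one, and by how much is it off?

Distance(G, L) = 28.3 — off by 6.00.

M = (0.00, 0.00) ✓; MB at 51.20° ✓; |MB| = 10.90 ✓; ∠MBV = 119.2° ✓; |BV| = 29.50 ✓; ∠BVZ = 58.40° ✓; |VZ| = 8.300 ✓; ∠(VZ, ZG) = 90.00° ✓; |ZG| = 27.00 ✓; ∠ZGL = 50.80° ✓; |GL| = 34.30 ✗.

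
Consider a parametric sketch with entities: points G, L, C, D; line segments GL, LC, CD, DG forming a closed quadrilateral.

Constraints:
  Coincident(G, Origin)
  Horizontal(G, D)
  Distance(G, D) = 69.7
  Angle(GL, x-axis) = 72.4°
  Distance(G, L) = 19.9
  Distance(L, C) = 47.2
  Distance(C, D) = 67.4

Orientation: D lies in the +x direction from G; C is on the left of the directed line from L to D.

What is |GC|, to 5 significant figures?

66.369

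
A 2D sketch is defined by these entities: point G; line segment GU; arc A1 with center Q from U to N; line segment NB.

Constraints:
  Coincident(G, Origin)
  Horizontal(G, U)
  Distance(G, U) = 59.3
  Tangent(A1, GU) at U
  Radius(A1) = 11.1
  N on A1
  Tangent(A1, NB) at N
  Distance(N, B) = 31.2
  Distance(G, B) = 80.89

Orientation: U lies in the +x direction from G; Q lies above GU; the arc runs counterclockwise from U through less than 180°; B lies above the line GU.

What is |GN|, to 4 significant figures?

71.35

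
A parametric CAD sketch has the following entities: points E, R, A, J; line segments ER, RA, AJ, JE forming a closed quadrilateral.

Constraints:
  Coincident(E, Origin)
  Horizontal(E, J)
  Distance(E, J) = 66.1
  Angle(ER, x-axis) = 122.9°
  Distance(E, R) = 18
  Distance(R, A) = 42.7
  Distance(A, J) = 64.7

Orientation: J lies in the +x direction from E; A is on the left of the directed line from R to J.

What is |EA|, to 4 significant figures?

49.82

Checks: ER at 122.9° ✓; |RA| = 42.70 ✓; |AJ| = 64.70 ✓.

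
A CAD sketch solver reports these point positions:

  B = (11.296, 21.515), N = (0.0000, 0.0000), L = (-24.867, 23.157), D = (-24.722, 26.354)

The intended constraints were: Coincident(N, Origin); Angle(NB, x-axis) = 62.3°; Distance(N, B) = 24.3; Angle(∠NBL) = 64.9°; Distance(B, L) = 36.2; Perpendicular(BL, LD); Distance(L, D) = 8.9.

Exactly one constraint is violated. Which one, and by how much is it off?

Distance(L, D) = 8.9 — off by 5.70.

N = (0.00, 0.00) ✓; NB at 62.30° ✓; |NB| = 24.30 ✓; ∠NBL = 64.90° ✓; |BL| = 36.20 ✓; ∠(BL, LD) = 90.00° ✓; |LD| = 3.200 ✗.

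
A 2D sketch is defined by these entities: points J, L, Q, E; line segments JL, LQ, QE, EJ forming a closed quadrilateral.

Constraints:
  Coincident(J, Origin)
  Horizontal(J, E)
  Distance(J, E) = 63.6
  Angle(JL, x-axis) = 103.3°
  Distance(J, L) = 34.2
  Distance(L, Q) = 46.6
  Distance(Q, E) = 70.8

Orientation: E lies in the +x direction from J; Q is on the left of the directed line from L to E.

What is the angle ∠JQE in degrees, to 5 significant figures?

54.402°

J is at the origin; J and E share the same y with |JE| = 63.6 and E in +x, so E = (63.6, 0). JL runs at 103.3° with |JL| = 34.2, so L = (-7.8677, 33.283). Q is determined by |LQ| = 46.6 and |QE| = 70.8 together: it lies at the intersection of circle(L, 46.6) and circle(E, 70.8). With |LE| = 78.838, the foot of the radical line on LE is 21.400 from L and the perpendicular offset is √(46.6² − 21.400²) = 41.396. Taking the left-of-LE solution: Q = (29.008, 61.774).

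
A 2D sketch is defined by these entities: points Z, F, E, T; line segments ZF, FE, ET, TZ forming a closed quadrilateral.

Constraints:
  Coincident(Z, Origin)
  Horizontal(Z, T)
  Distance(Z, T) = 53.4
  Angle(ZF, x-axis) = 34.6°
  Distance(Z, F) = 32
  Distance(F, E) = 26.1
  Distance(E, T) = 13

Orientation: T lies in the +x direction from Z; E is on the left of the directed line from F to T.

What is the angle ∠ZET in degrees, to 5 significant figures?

82.631°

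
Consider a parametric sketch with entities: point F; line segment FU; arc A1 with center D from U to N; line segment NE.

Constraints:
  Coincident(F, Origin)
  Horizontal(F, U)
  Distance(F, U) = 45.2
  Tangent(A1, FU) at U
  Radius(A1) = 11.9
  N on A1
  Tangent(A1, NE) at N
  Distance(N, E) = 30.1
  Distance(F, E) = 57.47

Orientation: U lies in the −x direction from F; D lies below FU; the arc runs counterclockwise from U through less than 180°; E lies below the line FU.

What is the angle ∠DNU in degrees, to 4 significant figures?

27.51°

F is at the origin; FU is horizontal with |FU| = 45.2 and U on the −x side, so U = (-45.20, 0.000). Since A1 is tangent to FU there, DU ⟂ FU, so D = U + (0, -11.9) = (-45.20, -11.90). Since DN ⟂ NE (tangency), |DE| = √(11.9² + 30.1²) = 32.37 regardless of where N sits on A1. So E lies on both circle(F, 57.47) and circle(D, 32.37); the below-FU intersection is E = (-37.69, -43.38). N is the foot of the tangent from E: N = (-54.95, -18.72).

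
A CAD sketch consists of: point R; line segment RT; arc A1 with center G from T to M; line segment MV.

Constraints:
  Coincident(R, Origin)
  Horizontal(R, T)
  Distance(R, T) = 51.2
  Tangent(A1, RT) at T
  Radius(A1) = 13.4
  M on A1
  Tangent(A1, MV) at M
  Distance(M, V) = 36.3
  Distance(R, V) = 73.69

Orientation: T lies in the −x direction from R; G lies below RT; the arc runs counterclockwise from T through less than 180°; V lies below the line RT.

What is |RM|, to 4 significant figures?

66.30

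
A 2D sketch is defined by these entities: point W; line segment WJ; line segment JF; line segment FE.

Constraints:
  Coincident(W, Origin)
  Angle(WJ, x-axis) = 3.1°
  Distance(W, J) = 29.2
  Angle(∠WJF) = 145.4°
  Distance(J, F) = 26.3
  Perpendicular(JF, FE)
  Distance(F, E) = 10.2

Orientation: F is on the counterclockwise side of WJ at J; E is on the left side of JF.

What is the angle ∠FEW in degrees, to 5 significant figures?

97.225°

W is at the origin; WJ runs at 3.1° with length 29.2, so J = 29.2·(cos 3.1°, sin 3.1°) = (29.157, 1.5791). ∠WJF = 145.4°, so JF runs at 3.1° + (180° − 145.4°) = 37.700° from the x-axis; with |JF| = 26.3, F = J + 26.3·(cos 37.700°, sin 37.700°) = (49.966, 17.662). The perpendicularity gives FE at right angles to JF; with |FE| = 10.2 on the left of JF, E = F + 10.2·(-0.61153, 0.79122) = (43.729, 25.733). Then cos ∠FEW = EF·EW / (|EF||EW|), giving 97.225°.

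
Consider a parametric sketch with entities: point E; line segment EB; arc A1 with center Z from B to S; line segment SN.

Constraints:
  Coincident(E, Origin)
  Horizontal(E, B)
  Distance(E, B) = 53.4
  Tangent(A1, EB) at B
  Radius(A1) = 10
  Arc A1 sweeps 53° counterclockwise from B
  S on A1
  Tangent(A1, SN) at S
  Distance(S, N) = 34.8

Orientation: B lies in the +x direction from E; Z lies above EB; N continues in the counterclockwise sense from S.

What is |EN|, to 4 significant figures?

88.25

E is at the origin; EB is horizontal with |EB| = 53.4 and B on the +x side, so B = (53.40, 0.000). Since A1 is tangent to EB there, ZB ⟂ EB, so Z = B + (0, 10) = (53.40, 10.00). On A1, B sits at bearing -90° from Z; a 53° counterclockwise sweep puts S at bearing -37°, so S = Z + 10.0·(cos -37°, sin -37°) = (61.39, 3.982). The tangent condition forces ZS to be normal to SN, so SN runs along (−sin -37°, cos -37°); with |SN| = 34.8, N = (82.33, 31.77). Then |EN| = |N − E| = 88.25.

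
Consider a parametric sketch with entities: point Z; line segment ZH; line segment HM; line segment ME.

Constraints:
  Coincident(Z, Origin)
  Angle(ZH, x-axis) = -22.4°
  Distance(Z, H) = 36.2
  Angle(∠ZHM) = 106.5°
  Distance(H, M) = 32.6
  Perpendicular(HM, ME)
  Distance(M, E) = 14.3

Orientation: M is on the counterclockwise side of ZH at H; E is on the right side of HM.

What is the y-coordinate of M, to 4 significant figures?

11.58

Z is at the origin; ZH runs at -22.4° with length 36.2, so H = 36.2·(cos -22.4°, sin -22.4°) = (33.47, -13.79). ∠ZHM = 106.5°, so HM runs at -22.4° + (180° − 106.5°) = 51.10° from the x-axis; with |HM| = 32.6, M = H + 32.6·(cos 51.10°, sin 51.10°) = (53.94, 11.58). So M.y = 11.58.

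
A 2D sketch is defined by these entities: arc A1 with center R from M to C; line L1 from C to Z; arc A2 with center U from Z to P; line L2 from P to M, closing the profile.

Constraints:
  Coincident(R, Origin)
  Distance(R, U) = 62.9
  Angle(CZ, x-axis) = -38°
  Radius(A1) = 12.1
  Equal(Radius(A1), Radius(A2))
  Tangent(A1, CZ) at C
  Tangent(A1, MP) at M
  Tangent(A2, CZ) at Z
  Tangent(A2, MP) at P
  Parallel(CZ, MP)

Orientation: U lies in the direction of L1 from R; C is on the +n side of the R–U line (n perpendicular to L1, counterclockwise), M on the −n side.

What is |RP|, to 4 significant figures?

64.05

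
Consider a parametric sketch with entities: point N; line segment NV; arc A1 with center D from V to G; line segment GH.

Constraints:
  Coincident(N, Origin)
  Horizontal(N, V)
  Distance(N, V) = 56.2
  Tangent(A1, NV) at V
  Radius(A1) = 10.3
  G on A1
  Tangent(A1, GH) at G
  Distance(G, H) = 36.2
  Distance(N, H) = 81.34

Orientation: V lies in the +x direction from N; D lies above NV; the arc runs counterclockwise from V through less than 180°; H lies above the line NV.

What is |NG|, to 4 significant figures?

67.28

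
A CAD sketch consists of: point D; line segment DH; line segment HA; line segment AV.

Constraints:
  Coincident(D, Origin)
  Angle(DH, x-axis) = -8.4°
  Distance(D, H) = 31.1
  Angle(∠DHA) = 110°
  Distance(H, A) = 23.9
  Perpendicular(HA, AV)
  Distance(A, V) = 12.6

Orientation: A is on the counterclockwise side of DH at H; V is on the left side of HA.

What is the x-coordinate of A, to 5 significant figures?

42.134

D is at the origin; DH runs at -8.4° with length 31.1, so H = 31.1·(cos -8.4°, sin -8.4°) = (30.766, -4.5432). ∠DHA = 110.0°, so HA runs at -8.4° + (180° − 110.0°) = 61.600° from the x-axis; with |HA| = 23.9, A = H + 23.9·(cos 61.600°, sin 61.600°) = (42.134, 16.480). So A.x = 42.134.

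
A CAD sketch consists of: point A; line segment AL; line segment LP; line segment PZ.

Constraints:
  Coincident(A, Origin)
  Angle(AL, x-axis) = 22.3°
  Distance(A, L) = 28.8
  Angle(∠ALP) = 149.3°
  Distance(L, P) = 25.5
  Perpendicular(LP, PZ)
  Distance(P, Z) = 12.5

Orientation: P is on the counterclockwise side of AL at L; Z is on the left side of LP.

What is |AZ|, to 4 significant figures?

50.31

A is at the origin; AL runs at 22.3° with length 28.8, so L = 28.8·(cos 22.3°, sin 22.3°) = (26.65, 10.93). ∠ALP = 149.3°, so LP runs at 22.3° + (180° − 149.3°) = 53.00° from the x-axis; with |LP| = 25.5, P = L + 25.5·(cos 53.00°, sin 53.00°) = (41.99, 31.29). The perpendicularity gives PZ at right angles to LP; with |PZ| = 12.5 on the left of LP, Z = P + 12.5·(-0.7986, 0.6018) = (32.01, 38.82). Then |AZ| = |Z − A| = 50.31.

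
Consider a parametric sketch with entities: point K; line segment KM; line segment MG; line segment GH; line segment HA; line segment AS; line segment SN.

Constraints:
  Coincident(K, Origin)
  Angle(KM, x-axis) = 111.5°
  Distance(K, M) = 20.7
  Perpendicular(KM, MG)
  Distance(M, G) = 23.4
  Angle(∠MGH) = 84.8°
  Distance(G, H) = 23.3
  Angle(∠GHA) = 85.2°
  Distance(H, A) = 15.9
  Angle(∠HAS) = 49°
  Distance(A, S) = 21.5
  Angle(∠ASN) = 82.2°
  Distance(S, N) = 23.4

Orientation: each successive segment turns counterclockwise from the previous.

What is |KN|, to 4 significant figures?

35.02

K is at the origin; KM runs at 111.5° with length 20.7, so M = (-7.587, 19.26). KM ⟂ MG, so MG runs at -158.5°; with |MG| = 23.4, G = (-29.36, 10.68). ∠MGH = 84.8° gives GH at -63.30° from the x-axis; with |GH| = 23.3, H = (-18.89, -10.13). ∠GHA = 85.2° gives HA at 31.50° from the x-axis; with |HA| = 15.9, A = (-5.332, -1.824). ∠HAS = 49.0° gives AS at 162.5° from the x-axis; with |AS| = 21.5, S = (-25.84, 4.641). ∠ASN = 82.2° gives SN at -99.70° from the x-axis; with |SN| = 23.4, N = (-29.78, -18.42). Then |KN| = |N − K| = 35.02.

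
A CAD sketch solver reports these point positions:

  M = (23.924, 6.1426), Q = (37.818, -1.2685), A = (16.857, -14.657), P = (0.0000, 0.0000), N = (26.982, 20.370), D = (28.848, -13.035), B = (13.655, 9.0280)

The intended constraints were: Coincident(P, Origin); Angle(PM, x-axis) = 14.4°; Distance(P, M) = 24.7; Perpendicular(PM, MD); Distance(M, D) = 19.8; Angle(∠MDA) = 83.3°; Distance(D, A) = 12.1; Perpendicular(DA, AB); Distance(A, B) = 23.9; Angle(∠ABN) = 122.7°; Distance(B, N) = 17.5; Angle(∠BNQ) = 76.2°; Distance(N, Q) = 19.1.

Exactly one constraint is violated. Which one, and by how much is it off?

Distance(N, Q) = 19.1 — off by 5.10.

P = (0.00, 0.00) ✓; PM at 14.40° ✓; |PM| = 24.70 ✓; ∠(PM, MD) = 90.00° ✓; |MD| = 19.80 ✓; ∠MDA = 83.30° ✓; |DA| = 12.10 ✓; ∠(DA, AB) = 90.00° ✓; |AB| = 23.90 ✓; ∠ABN = 122.7° ✓; |BN| = 17.50 ✓; ∠BNQ = 76.20° ✓; |NQ| = 24.20 ✗.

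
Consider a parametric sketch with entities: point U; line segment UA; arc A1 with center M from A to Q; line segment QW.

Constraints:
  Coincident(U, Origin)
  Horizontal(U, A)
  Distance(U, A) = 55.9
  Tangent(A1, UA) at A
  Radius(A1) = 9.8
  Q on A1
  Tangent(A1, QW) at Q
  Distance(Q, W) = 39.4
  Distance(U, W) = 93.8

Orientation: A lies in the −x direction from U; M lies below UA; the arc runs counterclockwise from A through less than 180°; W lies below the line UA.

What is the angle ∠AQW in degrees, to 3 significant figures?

152°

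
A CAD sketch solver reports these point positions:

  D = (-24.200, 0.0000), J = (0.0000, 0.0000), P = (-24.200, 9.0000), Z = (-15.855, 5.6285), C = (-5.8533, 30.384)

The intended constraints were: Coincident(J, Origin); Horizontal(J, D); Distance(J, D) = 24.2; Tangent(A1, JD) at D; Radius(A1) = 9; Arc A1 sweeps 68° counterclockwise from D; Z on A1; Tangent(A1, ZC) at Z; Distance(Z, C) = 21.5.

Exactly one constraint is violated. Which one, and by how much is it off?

Distance(Z, C) = 21.5 — off by 5.20.

J = (0.00, 0.00) ✓; J.y = 0.00, D.y = 0.00 ✓; |JD| = 24.20 ✓; ∠(PD, DJ) = 90.00° ✓; |PD| = 9.000 ✓; bearing(P→Z) − bearing(P→D) = 68.00° ✓; |PZ| = 9.000 ✓; ∠(PZ, ZC) = 90.00° ✓; |ZC| = 26.70 ✗.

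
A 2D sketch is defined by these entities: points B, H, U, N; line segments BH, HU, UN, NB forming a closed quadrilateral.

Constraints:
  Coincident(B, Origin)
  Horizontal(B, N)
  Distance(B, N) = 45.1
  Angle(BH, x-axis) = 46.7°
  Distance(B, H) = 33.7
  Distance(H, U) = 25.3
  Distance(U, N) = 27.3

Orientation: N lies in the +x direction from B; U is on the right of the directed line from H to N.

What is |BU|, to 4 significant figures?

17.80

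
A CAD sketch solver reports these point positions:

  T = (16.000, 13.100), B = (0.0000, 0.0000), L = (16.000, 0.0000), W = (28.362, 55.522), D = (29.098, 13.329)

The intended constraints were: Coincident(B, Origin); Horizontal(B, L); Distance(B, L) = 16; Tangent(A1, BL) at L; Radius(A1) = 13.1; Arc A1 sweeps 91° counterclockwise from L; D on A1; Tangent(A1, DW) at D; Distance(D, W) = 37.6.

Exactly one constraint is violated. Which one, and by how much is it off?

Distance(D, W) = 37.6 — off by 4.60.

B = (0.00, 0.00) ✓; B.y = 0.00, L.y = 0.00 ✓; |BL| = 16.00 ✓; ∠(TL, LB) = 90.00° ✓; |TL| = 13.10 ✓; bearing(T→D) − bearing(T→L) = 91.00° ✓; |TD| = 13.10 ✓; ∠(TD, DW) = 90.00° ✓; |DW| = 42.20 ✗.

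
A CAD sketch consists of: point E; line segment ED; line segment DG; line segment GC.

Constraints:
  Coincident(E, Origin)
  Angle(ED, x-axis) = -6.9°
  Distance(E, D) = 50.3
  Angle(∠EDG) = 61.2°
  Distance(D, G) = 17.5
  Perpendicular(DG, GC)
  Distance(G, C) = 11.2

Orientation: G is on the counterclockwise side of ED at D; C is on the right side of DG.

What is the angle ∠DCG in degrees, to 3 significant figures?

57.4°

E is at the origin; ED runs at -6.9° with length 50.3, so D = 50.3·(cos -6.9°, sin -6.9°) = (49.9, -6.04). ∠EDG = 61.2°, so DG runs at -6.9° + (180° − 61.2°) = 112° from the x-axis; with |DG| = 17.5, G = D + 17.5·(cos 112°, sin 112°) = (43.4, 10.2). DG ⟂ GC; with |GC| = 11.2 on the right of DG, C = G + 11.2·(0.928, 0.373) = (53.8, 14.4). Then cos ∠DCG = CD·CG / (|CD||CG|), giving 57.4°.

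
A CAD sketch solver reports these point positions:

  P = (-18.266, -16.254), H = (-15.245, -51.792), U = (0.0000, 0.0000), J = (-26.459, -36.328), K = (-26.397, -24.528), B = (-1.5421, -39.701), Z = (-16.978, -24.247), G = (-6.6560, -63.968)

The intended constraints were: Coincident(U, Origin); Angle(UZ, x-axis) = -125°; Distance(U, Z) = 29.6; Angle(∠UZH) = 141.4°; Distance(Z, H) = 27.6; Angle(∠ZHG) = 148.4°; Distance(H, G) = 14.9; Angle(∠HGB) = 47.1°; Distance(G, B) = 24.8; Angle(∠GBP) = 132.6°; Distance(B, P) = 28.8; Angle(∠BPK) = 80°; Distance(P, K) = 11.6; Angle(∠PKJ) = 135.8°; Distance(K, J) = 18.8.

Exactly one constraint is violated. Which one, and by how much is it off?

Distance(K, J) = 18.8 — off by 7.00.

U = (0.00, 0.00) ✓; UZ at -125.0° ✓; |UZ| = 29.60 ✓; ∠UZH = 141.4° ✓; |ZH| = 27.60 ✓; ∠ZHG = 148.4° ✓; |HG| = 14.90 ✓; ∠HGB = 47.10° ✓; |GB| = 24.80 ✓; ∠GBP = 132.6° ✓; |BP| = 28.80 ✓; ∠BPK = 80.00° ✓; |PK| = 11.60 ✓; ∠PKJ = 135.8° ✓; |KJ| = 11.80 ✗.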